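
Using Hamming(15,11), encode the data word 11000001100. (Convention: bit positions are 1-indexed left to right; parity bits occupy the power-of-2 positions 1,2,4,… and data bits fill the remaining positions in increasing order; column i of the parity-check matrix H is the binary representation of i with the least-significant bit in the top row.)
Codeword c = d · G (mod 2), d = 11000001100:
  c[0] = d·G[:,0] = (11000001100)·(11011010101) mod 2 = 1+1+0+0+0+0+0+0+1+0+0 mod 2 = 1
  c[1] = d·G[:,1] = (11000001100)·(10110110011) mod 2 = 1+0+0+0+0+0+0+0+0+0+0 mod 2 = 1
  c[2] = d·G[:,2] = (11000001100)·(10000000000) mod 2 = 1+0+0+0+0+0+0+0+0+0+0 mod 2 = 1
  c[3] = d·G[:,3] = (11000001100)·(01110001111) mod 2 = 0+1+0+0+0+0+0+1+1+0+0 mod 2 = 1
  c[4] = d·G[:,4] = (11000001100)·(01000000000) mod 2 = 0+1+0+0+0+0+0+0+0+0+0 mod 2 = 1
  c[5] = d·G[:,5] = (11000001100)·(00100000000) mod 2 = 0+0+0+0+0+0+0+0+0+0+0 mod 2 = 0
  c[6] = d·G[:,6] = (11000001100)·(00010000000) mod 2 = 0+0+0+0+0+0+0+0+0+0+0 mod 2 = 0
  c[7] = d·G[:,7] = (11000001100)·(00001111111) mod 2 = 0+0+0+0+0+0+0+1+1+0+0 mod 2 = 0
  c[8] = d·G[:,8] = (11000001100)·(00001000000) mod 2 = 0+0+0+0+0+0+0+0+0+0+0 mod 2 = 0
  c[9] = d·G[:,9] = (11000001100)·(00000100000) mod 2 = 0+0+0+0+0+0+0+0+0+0+0 mod 2 = 0
  c[10] = d·G[:,10] = (11000001100)·(00000010000) mod 2 = 0+0+0+0+0+0+0+0+0+0+0 mod 2 = 0
  c[11] = d·G[:,11] = (11000001100)·(00000001000) mod 2 = 0+0+0+0+0+0+0+1+0+0+0 mod 2 = 1
  c[12] = d·G[:,12] = (11000001100)·(00000000100) mod 2 = 0+0+0+0+0+0+0+0+1+0+0 mod 2 = 1
  c[13] = d·G[:,13] = (11000001100)·(00000000010) mod 2 = 0+0+0+0+0+0+0+0+0+0+0 mod 2 = 0
  c[14] = d·G[:,14] = (11000001100)·(00000000001) mod 2 = 0+0+0+0+0+0+0+0+0+0+0 mod 2 = 0
Codeword = 111110000001100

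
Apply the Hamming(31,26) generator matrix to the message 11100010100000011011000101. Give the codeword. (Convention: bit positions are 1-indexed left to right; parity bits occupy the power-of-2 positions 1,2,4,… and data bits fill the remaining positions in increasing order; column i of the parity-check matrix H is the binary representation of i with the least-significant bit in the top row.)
Codeword c = d · G (mod 2), d = 11100010100000011011000101:
  c[0] = d·G[:,0] = (11100010100000011011000101)·(11011010101101010101010101) mod 2 = 1+1+0+0+0+0+1+0+1+0+0+0+0+0+0+1+0+0+0+1+0+0+0+1+0+1 mod 2 = 0
  c[1] = d·G[:,1] = (11100010100000011011000101)·(10110110011011001100110011) mod 2 = 1+0+1+0+0+0+1+0+0+0+0+0+0+0+0+0+1+0+0+0+0+0+0+0+0+1 mod 2 = 1
  c[2] = d·G[:,2] = (11100010100000011011000101)·(10000000000000000000000000) mod 2 = 1+0+0+0+0+0+0+0+0+0+0+0+0+0+0+0+0+0+0+0+0+0+0+0+0+0 mod 2 = 1
  c[3] = d·G[:,3] = (11100010100000011011000101)·(01110001111000111100001111) mod 2 = 0+1+1+0+0+0+0+0+1+0+0+0+0+0+0+1+1+0+0+0+0+0+0+1+0+1 mod 2 = 1
  c[4] = d·G[:,4] = (11100010100000011011000101)·(01000000000000000000000000) mod 2 = 0+1+0+0+0+0+0+0+0+0+0+0+0+0+0+0+0+0+0+0+0+0+0+0+0+0 mod 2 = 1
  c[5] = d·G[:,5] = (11100010100000011011000101)·(00100000000000000000000000) mod 2 = 0+0+1+0+0+0+0+0+0+0+0+0+0+0+0+0+0+0+0+0+0+0+0+0+0+0 mod 2 = 1
  c[6] = d·G[:,6] = (11100010100000011011000101)·(00010000000000000000000000) mod 2 = 0+0+0+0+0+0+0+0+0+0+0+0+0+0+0+0+0+0+0+0+0+0+0+0+0+0 mod 2 = 0
  c[7] = d·G[:,7] = (11100010100000011011000101)·(00001111111000000011111111) mod 2 = 0+0+0+0+0+0+1+0+1+0+0+0+0+0+0+0+0+0+1+1+0+0+0+1+0+1 mod 2 = 0
  c[8] = d·G[:,8] = (11100010100000011011000101)·(00001000000000000000000000) mod 2 = 0+0+0+0+0+0+0+0+0+0+0+0+0+0+0+0+0+0+0+0+0+0+0+0+0+0 mod 2 = 0
  c[9] = d·G[:,9] = (11100010100000011011000101)·(00000100000000000000000000) mod 2 = 0+0+0+0+0+0+0+0+0+0+0+0+0+0+0+0+0+0+0+0+0+0+0+0+0+0 mod 2 = 0
  c[10] = d·G[:,10] = (11100010100000011011000101)·(00000010000000000000000000) mod 2 = 0+0+0+0+0+0+1+0+0+0+0+0+0+0+0+0+0+0+0+0+0+0+0+0+0+0 mod 2 = 1
  c[11] = d·G[:,11] = (11100010100000011011000101)·(00000001000000000000000000) mod 2 = 0+0+0+0+0+0+0+0+0+0+0+0+0+0+0+0+0+0+0+0+0+0+0+0+0+0 mod 2 = 0
  c[12] = d·G[:,12] = (11100010100000011011000101)·(00000000100000000000000000) mod 2 = 0+0+0+0+0+0+0+0+1+0+0+0+0+0+0+0+0+0+0+0+0+0+0+0+0+0 mod 2 = 1
  c[13] = d·G[:,13] = (11100010100000011011000101)·(00000000010000000000000000) mod 2 = 0+0+0+0+0+0+0+0+0+0+0+0+0+0+0+0+0+0+0+0+0+0+0+0+0+0 mod 2 = 0
  c[14] = d·G[:,14] = (11100010100000011011000101)·(00000000001000000000000000) mod 2 = 0+0+0+0+0+0+0+0+0+0+0+0+0+0+0+0+0+0+0+0+0+0+0+0+0+0 mod 2 = 0
  c[15] = d·G[:,15] = (11100010100000011011000101)·(00000000000111111111111111) mod 2 = 0+0+0+0+0+0+0+0+0+0+0+0+0+0+0+1+1+0+1+1+0+0+0+1+0+1 mod 2 = 0
  c[16] = d·G[:,16] = (11100010100000011011000101)·(00000000000100000000000000) mod 2 = 0+0+0+0+0+0+0+0+0+0+0+0+0+0+0+0+0+0+0+0+0+0+0+0+0+0 mod 2 = 0
  c[17] = d·G[:,17] = (11100010100000011011000101)·(00000000000010000000000000) mod 2 = 0+0+0+0+0+0+0+0+0+0+0+0+0+0+0+0+0+0+0+0+0+0+0+0+0+0 mod 2 = 0
  c[18] = d·G[:,18] = (11100010100000011011000101)·(00000000000001000000000000) mod 2 = 0+0+0+0+0+0+0+0+0+0+0+0+0+0+0+0+0+0+0+0+0+0+0+0+0+0 mod 2 = 0
  c[19] = d·G[:,19] = (11100010100000011011000101)·(00000000000000100000000000) mod 2 = 0+0+0+0+0+0+0+0+0+0+0+0+0+0+0+0+0+0+0+0+0+0+0+0+0+0 mod 2 = 0
  c[20] = d·G[:,20] = (11100010100000011011000101)·(00000000000000010000000000) mod 2 = 0+0+0+0+0+0+0+0+0+0+0+0+0+0+0+1+0+0+0+0+0+0+0+0+0+0 mod 2 = 1
  c[21] = d·G[:,21] = (11100010100000011011000101)·(00000000000000001000000000) mod 2 = 0+0+0+0+0+0+0+0+0+0+0+0+0+0+0+0+1+0+0+0+0+0+0+0+0+0 mod 2 = 1
  c[22] = d·G[:,22] = (11100010100000011011000101)·(00000000000000000100000000) mod 2 = 0+0+0+0+0+0+0+0+0+0+0+0+0+0+0+0+0+0+0+0+0+0+0+0+0+0 mod 2 = 0
  c[23] = d·G[:,23] = (11100010100000011011000101)·(00000000000000000010000000) mod 2 = 0+0+0+0+0+0+0+0+0+0+0+0+0+0+0+0+0+0+1+0+0+0+0+0+0+0 mod 2 = 1
  c[24] = d·G[:,24] = (11100010100000011011000101)·(00000000000000000001000000) mod 2 = 0+0+0+0+0+0+0+0+0+0+0+0+0+0+0+0+0+0+0+1+0+0+0+0+0+0 mod 2 = 1
  c[25] = d·G[:,25] = (11100010100000011011000101)·(00000000000000000000100000) mod 2 = 0+0+0+0+0+0+0+0+0+0+0+0+0+0+0+0+0+0+0+0+0+0+0+0+0+0 mod 2 = 0
  c[26] = d·G[:,26] = (11100010100000011011000101)·(00000000000000000000010000) mod 2 = 0+0+0+0+0+0+0+0+0+0+0+0+0+0+0+0+0+0+0+0+0+0+0+0+0+0 mod 2 = 0
  c[27] = d·G[:,27] = (11100010100000011011000101)·(00000000000000000000001000) mod 2 = 0+0+0+0+0+0+0+0+0+0+0+0+0+0+0+0+0+0+0+0+0+0+0+0+0+0 mod 2 = 0
  c[28] = d·G[:,28] = (11100010100000011011000101)·(00000000000000000000000100) mod 2 = 0+0+0+0+0+0+0+0+0+0+0+0+0+0+0+0+0+0+0+0+0+0+0+1+0+0 mod 2 = 1
  c[29] = d·G[:,29] = (11100010100000011011000101)·(00000000000000000000000010) mod 2 = 0+0+0+0+0+0+0+0+0+0+0+0+0+0+0+0+0+0+0+0+0+0+0+0+0+0 mod 2 = 0
  c[30] = d·G[:,30] = (11100010100000011011000101)·(00000000000000000000000001) mod 2 = 0+0+0+0+0+0+0+0+0+0+0+0+0+0+0+0+0+0+0+0+0+0+0+0+0+1 mod 2 = 1
Codeword = 0111110000101000000011011000101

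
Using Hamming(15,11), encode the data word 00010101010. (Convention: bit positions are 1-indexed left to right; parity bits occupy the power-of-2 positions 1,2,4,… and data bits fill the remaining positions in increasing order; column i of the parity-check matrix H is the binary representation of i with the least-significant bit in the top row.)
Codeword c = d · G (mod 2), d = 00010101010:
  c[0] = d·G[:,0] = (00010101010)·(11011010101) mod 2 = 0+0+0+1+0+0+0+0+0+0+0 mod 2 = 1
  c[1] = d·G[:,1] = (00010101010)·(10110110011) mod 2 = 0+0+0+1+0+1+0+0+0+1+0 mod 2 = 1
  c[2] = d·G[:,2] = (00010101010)·(10000000000) mod 2 = 0+0+0+0+0+0+0+0+0+0+0 mod 2 = 0
  c[3] = d·G[:,3] = (00010101010)·(01110001111) mod 2 = 0+0+0+1+0+0+0+1+0+1+0 mod 2 = 1
  c[4] = d·G[:,4] = (00010101010)·(01000000000) mod 2 = 0+0+0+0+0+0+0+0+0+0+0 mod 2 = 0
  c[5] = d·G[:,5] = (00010101010)·(00100000000) mod 2 = 0+0+0+0+0+0+0+0+0+0+0 mod 2 = 0
  c[6] = d·G[:,6] = (00010101010)·(00010000000) mod 2 = 0+0+0+1+0+0+0+0+0+0+0 mod 2 = 1
  c[7] = d·G[:,7] = (00010101010)·(00001111111) mod 2 = 0+0+0+0+0+1+0+1+0+1+0 mod 2 = 1
  c[8] = d·G[:,8] = (00010101010)·(00001000000) mod 2 = 0+0+0+0+0+0+0+0+0+0+0 mod 2 = 0
  c[9] = d·G[:,9] = (00010101010)·(00000100000) mod 2 = 0+0+0+0+0+1+0+0+0+0+0 mod 2 = 1
  c[10] = d·G[:,10] = (00010101010)·(00000010000) mod 2 = 0+0+0+0+0+0+0+0+0+0+0 mod 2 = 0
  c[11] = d·G[:,11] = (00010101010)·(00000001000) mod 2 = 0+0+0+0+0+0+0+1+0+0+0 mod 2 = 1
  c[12] = d·G[:,12] = (00010101010)·(00000000100) mod 2 = 0+0+0+0+0+0+0+0+0+0+0 mod 2 = 0
  c[13] = d·G[:,13] = (00010101010)·(00000000010) mod 2 = 0+0+0+0+0+0+0+0+0+1+0 mod 2 = 1
  c[14] = d·G[:,14] = (00010101010)·(00000000001) mod 2 = 0+0+0+0+0+0+0+0+0+0+0 mod 2 = 0
Codeword = 110100110101010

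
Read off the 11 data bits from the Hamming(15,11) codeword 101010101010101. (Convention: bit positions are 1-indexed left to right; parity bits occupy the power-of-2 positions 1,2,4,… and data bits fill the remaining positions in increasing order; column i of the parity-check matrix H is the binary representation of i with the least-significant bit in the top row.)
Parity bits occupy power-of-2 positions; data bits are at positions {3,5,6,7,9,10,11,12,13,14,15} (1-indexed).
Extract: c[3]=1 c[5]=1 c[6]=0 c[7]=1 c[9]=1 c[10]=0 c[11]=1 c[12]=0 c[13]=1 c[14]=0 c[15]=1
Data = 11011010101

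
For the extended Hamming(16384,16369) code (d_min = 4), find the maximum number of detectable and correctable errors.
Detection only: up to d_min − 1 = 3 errors.
Correction: up to ⌊(d_min − 1)/2⌋ = ⌊3/2⌋ = 1 errors.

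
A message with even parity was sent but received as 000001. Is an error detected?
Sum of received bits: 0+0+0+0+0+1 = 1; 1 mod 2 = 1. Result is 1 ≠ 0 → error detected.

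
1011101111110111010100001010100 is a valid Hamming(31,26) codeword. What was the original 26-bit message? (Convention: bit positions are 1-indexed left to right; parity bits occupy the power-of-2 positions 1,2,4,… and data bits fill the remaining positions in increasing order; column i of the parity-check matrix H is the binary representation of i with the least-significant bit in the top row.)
Parity bits occupy power-of-2 positions; data bits are at positions {3,5,6,7,9,10,11,12,13,14,15,17,18,19,20,21,22,23,24,25,26,27,28,29,30,31} (1-indexed).
Extract: c[3]=1 c[5]=1 c[6]=0 c[7]=1 c[9]=1 c[10]=1 c[11]=1 c[12]=1 c[13]=0 c[14]=1 c[15]=1 c[17]=0 c[18]=1 c[19]=0 c[20]=1 c[21]=0 c[22]=0 c[23]=0 c[24]=0 c[25]=1 c[26]=0 c[27]=1 c[28]=0 c[29]=1 c[30]=0 c[31]=0
Data = 11011111011010100001010100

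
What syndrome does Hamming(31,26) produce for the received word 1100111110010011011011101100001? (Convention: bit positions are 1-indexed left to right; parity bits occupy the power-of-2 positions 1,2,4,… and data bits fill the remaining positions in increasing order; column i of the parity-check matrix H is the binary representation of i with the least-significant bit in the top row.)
Syndrome s = H · r^T (mod 2), r = 1100111110010011011011101100001:
  s[0] = (1010101010101010101010101010101)·(1100111110010011011011101100001) mod 2 = 1+0+0+0+1+0+1+0+1+0+0+0+0+0+1+0+0+0+1+0+1+0+1+0+1+0+0+0+0+0+1 mod 2 = 0
  s[1] = (0110011001100110011001100110011)·(1100111110010011011011101100001) mod 2 = 0+1+0+0+0+1+1+0+0+0+0+0+0+0+1+0+0+1+1+0+0+1+1+0+0+1+0+0+0+0+1 mod 2 = 0
  s[2] = (0001111000011110000111100001111)·(1100111110010011011011101100001) mod 2 = 0+0+0+0+1+1+1+0+0+0+0+1+0+0+1+0+0+0+0+0+1+1+1+0+0+0+0+0+0+0+1 mod 2 = 1
  s[3] = (0000000111111110000000011111111)·(1100111110010011011011101100001) mod 2 = 0+0+0+0+0+0+0+1+1+0+0+1+0+0+1+0+0+0+0+0+0+0+0+0+1+1+0+0+0+0+1 mod 2 = 1
  s[4] = (0000000000000001111111111111111)·(1100111110010011011011101100001) mod 2 = 0+0+0+0+0+0+0+0+0+0+0+0+0+0+0+1+0+1+1+0+1+1+1+0+1+1+0+0+0+0+1 mod 2 = 1
Syndrome = 00111
Non-zero syndrome: error at position 28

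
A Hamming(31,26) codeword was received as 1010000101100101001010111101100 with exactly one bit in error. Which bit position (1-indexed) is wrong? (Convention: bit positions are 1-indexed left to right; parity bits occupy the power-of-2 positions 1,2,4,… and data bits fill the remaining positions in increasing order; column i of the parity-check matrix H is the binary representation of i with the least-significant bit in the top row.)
Syndrome s = H · r^T (mod 2), r = 1010000101100101001010111101100:
  s[0] = (1010101010101010101010101010101)·(1010000101100101001010111101100) mod 2 = 1+0+1+0+0+0+0+0+0+0+1+0+0+0+0+0+0+0+1+0+1+0+1+0+1+0+0+0+1+0+0 mod 2 = 0
  s[1] = (0110011001100110011001100110011)·(1010000101100101001010111101100) mod 2 = 0+0+1+0+0+0+0+0+0+1+1+0+0+1+0+0+0+0+1+0+0+0+1+0+0+1+0+0+0+0+0 mod 2 = 1
  s[2] = (0001111000011110000111100001111)·(1010000101100101001010111101100) mod 2 = 0+0+0+0+0+0+0+0+0+0+0+0+0+1+0+0+0+0+0+0+1+0+1+0+0+0+0+1+1+0+0 mod 2 = 1
  s[3] = (0000000111111110000000011111111)·(1010000101100101001010111101100) mod 2 = 0+0+0+0+0+0+0+1+0+1+1+0+0+1+0+0+0+0+0+0+0+0+0+1+1+1+0+1+1+0+0 mod 2 = 1
  s[4] = (0000000000000001111111111111111)·(1010000101100101001010111101100) mod 2 = 0+0+0+0+0+0+0+0+0+0+0+0+0+0+0+1+0+0+1+0+1+0+1+1+1+1+0+1+1+0+0 mod 2 = 1
Syndrome = 01111
Column i of H is the binary representation of i, so the syndrome is the binary index of the flipped bit.
Read s = 01111 with s[0] as LSB: 0·2^0 + 1·2^1 + 1·2^2 + 1·2^3 + 1·2^4 = 30.
Error is at bit position 30.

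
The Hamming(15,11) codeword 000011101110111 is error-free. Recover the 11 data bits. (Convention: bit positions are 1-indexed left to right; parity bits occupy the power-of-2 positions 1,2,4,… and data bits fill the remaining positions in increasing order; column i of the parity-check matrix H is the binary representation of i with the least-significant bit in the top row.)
Parity bits occupy power-of-2 positions; data bits are at positions {3,5,6,7,9,10,11,12,13,14,15} (1-indexed).
Extract: c[3]=0 c[5]=1 c[6]=1 c[7]=1 c[9]=1 c[10]=1 c[11]=1 c[12]=0 c[13]=1 c[14]=1 c[15]=1
Data = 01111110111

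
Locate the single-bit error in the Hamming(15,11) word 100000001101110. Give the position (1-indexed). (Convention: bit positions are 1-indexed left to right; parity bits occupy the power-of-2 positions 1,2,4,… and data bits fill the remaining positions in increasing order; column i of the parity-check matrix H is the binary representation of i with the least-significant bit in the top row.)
Syndrome s = H · r^T (mod 2), r = 100000001101110:
  s[0] = (101010101010101)·(100000001101110) mod 2 = 1+0+0+0+0+0+0+0+1+0+0+0+1+0+0 mod 2 = 1
  s[1] = (011001100110011)·(100000001101110) mod 2 = 0+0+0+0+0+0+0+0+0+1+0+0+0+1+0 mod 2 = 0
  s[2] = (000111100001111)·(100000001101110) mod 2 = 0+0+0+0+0+0+0+0+0+0+0+1+1+1+0 mod 2 = 1
  s[3] = (000000011111111)·(100000001101110) mod 2 = 0+0+0+0+0+0+0+0+1+1+0+1+1+1+0 mod 2 = 1
Syndrome = 1011
Column i of H is the binary representation of i, so the syndrome is the binary index of the flipped bit.
Read s = 1011 with s[0] as LSB: 1·2^0 + 0·2^1 + 1·2^2 + 1·2^3 = 13.
Error is at bit position 13.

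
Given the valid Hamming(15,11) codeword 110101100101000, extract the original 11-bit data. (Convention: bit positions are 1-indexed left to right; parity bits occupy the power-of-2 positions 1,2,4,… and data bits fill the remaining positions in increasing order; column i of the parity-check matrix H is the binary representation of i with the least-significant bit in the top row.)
Parity bits occupy power-of-2 positions; data bits are at positions {3,5,6,7,9,10,11,12,13,14,15} (1-indexed).
Extract: c[3]=0 c[5]=0 c[6]=1 c[7]=1 c[9]=0 c[10]=1 c[11]=0 c[12]=1 c[13]=0 c[14]=0 c[15]=0
Data = 00110101000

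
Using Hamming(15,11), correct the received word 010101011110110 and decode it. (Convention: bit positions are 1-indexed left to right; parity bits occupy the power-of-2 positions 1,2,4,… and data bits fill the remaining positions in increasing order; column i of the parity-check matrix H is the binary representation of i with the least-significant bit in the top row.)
Syndrome s = H · r^T (mod 2), r = 010101011110110:
  s[0] = (101010101010101)·(010101011110110) mod 2 = 0+0+0+0+0+0+0+0+1+0+1+0+1+0+0 mod 2 = 1
  s[1] = (011001100110011)·(010101011110110) mod 2 = 0+1+0+0+0+1+0+0+0+1+1+0+0+1+0 mod 2 = 1
  s[2] = (000111100001111)·(010101011110110) mod 2 = 0+0+0+1+0+1+0+0+0+0+0+0+1+1+0 mod 2 = 0
  s[3] = (000000011111111)·(010101011110110) mod 2 = 0+0+0+0+0+0+0+1+1+1+1+0+1+1+0 mod 2 = 0
Syndrome = 1100
Column 3 of H equals this syndrome → error at bit 3 (1-indexed).
Flip bit 3: 010101011110110 → 011101011110110
Extract data bits at positions {3,5,6,7,9,10,11,12,13,14,15}: 10101110110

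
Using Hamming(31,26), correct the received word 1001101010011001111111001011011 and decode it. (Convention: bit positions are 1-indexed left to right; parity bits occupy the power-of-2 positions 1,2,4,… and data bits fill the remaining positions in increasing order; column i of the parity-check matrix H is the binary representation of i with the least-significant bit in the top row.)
Syndrome s = H · r^T (mod 2), r = 1001101010011001111111001011011:
  s[0] = (1010101010101010101010101010101)·(1001101010011001111111001011011) mod 2 = 1+0+0+0+1+0+1+0+1+0+0+0+1+0+0+0+1+0+1+0+1+0+0+0+1+0+1+0+0+0+1 mod 2 = 1
  s[1] = (0110011001100110011001100110011)·(1001101010011001111111001011011) mod 2 = 0+0+0+0+0+0+1+0+0+0+0+0+0+0+0+0+0+1+1+0+0+1+0+0+0+0+1+0+0+1+1 mod 2 = 1
  s[2] = (0001111000011110000111100001111)·(1001101010011001111111001011011) mod 2 = 0+0+0+1+1+0+1+0+0+0+0+1+1+0+0+0+0+0+0+1+1+1+0+0+0+0+0+1+0+1+1 mod 2 = 1
  s[3] = (0000000111111110000000011111111)·(1001101010011001111111001011011) mod 2 = 0+0+0+0+0+0+0+0+1+0+0+1+1+0+0+0+0+0+0+0+0+0+0+0+1+0+1+1+0+1+1 mod 2 = 0
  s[4] = (0000000000000001111111111111111)·(1001101010011001111111001011011) mod 2 = 0+0+0+0+0+0+0+0+0+0+0+0+0+0+0+1+1+1+1+1+1+1+0+0+1+0+1+1+0+1+1 mod 2 = 0
Syndrome = 11100
Column 7 of H equals this syndrome → error at bit 7 (1-indexed).
Flip bit 7: 1001101010011001111111001011011 → 1001100010011001111111001011011
Extract data bits at positions {3,5,6,7,9,10,11,12,13,14,15,17,18,19,20,21,22,23,24,25,26,27,28,29,30,31}: 01001001100111111001011011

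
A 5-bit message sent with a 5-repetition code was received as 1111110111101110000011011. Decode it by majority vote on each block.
Split into 5-bit blocks and majority-vote each:
  block 1 = 11111: 5 ones, 0 zeros → 1
  block 2 = 10111: 4 ones, 1 zeros → 1
  block 3 = 10111: 4 ones, 1 zeros → 1
  block 4 = 00000: 0 ones, 5 zeros → 0
  block 5 = 11011: 4 ones, 1 zeros → 1
Decoded = 11101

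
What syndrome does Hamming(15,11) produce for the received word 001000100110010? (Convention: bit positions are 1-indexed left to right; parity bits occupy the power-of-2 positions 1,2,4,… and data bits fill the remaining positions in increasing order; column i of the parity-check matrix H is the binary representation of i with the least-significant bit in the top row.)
Syndrome s = H · r^T (mod 2), r = 001000100110010:
  s[0] = (101010101010101)·(001000100110010) mod 2 = 0+0+1+0+0+0+1+0+0+0+1+0+0+0+0 mod 2 = 1
  s[1] = (011001100110011)·(001000100110010) mod 2 = 0+0+1+0+0+0+1+0+0+1+1+0+0+1+0 mod 2 = 1
  s[2] = (000111100001111)·(001000100110010) mod 2 = 0+0+0+0+0+0+1+0+0+0+0+0+0+1+0 mod 2 = 0
  s[3] = (000000011111111)·(001000100110010) mod 2 = 0+0+0+0+0+0+0+0+0+1+1+0+0+1+0 mod 2 = 1
Syndrome = 1101
Non-zero syndrome: error at position 11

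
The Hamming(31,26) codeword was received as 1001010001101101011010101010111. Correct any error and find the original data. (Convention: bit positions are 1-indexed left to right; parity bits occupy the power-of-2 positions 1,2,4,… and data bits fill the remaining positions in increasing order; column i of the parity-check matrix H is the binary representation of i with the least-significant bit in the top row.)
Syndrome s = H · r^T (mod 2), r = 1001010001101101011010101010111:
  s[0] = (1010101010101010101010101010101)·(1001010001101101011010101010111) mod 2 = 1+0+0+0+0+0+0+0+0+0+1+0+1+0+0+0+0+0+1+0+1+0+1+0+1+0+1+0+1+0+1 mod 2 = 0
  s[1] = (0110011001100110011001100110011)·(1001010001101101011010101010111) mod 2 = 0+0+0+0+0+1+0+0+0+1+1+0+0+1+0+0+0+1+1+0+0+0+1+0+0+0+1+0+0+1+1 mod 2 = 0
  s[2] = (0001111000011110000111100001111)·(1001010001101101011010101010111) mod 2 = 0+0+0+1+0+1+0+0+0+0+0+0+1+1+0+0+0+0+0+0+1+0+1+0+0+0+0+0+1+1+1 mod 2 = 1
  s[3] = (0000000111111110000000011111111)·(1001010001101101011010101010111) mod 2 = 0+0+0+0+0+0+0+0+0+1+1+0+1+1+0+0+0+0+0+0+0+0+0+0+1+0+1+0+1+1+1 mod 2 = 1
  s[4] = (0000000000000001111111111111111)·(1001010001101101011010101010111) mod 2 = 0+0+0+0+0+0+0+0+0+0+0+0+0+0+0+1+0+1+1+0+1+0+1+0+1+0+1+0+1+1+1 mod 2 = 0
Syndrome = 00110
Column 12 of H equals this syndrome → error at bit 12 (1-indexed).
Flip bit 12: 1001010001101101011010101010111 → 1001010001111101011010101010111
Extract data bits at positions {3,5,6,7,9,10,11,12,13,14,15,17,18,19,20,21,22,23,24,25,26,27,28,29,30,31}: 00100111110011010101010111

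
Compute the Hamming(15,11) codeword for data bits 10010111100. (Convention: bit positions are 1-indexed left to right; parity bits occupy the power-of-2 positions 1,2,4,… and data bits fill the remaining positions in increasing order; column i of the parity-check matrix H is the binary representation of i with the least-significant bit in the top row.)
Codeword c = d · G (mod 2), d = 10010111100:
  c[0] = d·G[:,0] = (10010111100)·(11011010101) mod 2 = 1+0+0+1+0+0+1+0+1+0+0 mod 2 = 0
  c[1] = d·G[:,1] = (10010111100)·(10110110011) mod 2 = 1+0+0+1+0+1+1+0+0+0+0 mod 2 = 0
  c[2] = d·G[:,2] = (10010111100)·(10000000000) mod 2 = 1+0+0+0+0+0+0+0+0+0+0 mod 2 = 1
  c[3] = d·G[:,3] = (10010111100)·(01110001111) mod 2 = 0+0+0+1+0+0+0+1+1+0+0 mod 2 = 1
  c[4] = d·G[:,4] = (10010111100)·(01000000000) mod 2 = 0+0+0+0+0+0+0+0+0+0+0 mod 2 = 0
  c[5] = d·G[:,5] = (10010111100)·(00100000000) mod 2 = 0+0+0+0+0+0+0+0+0+0+0 mod 2 = 0
  c[6] = d·G[:,6] = (10010111100)·(00010000000) mod 2 = 0+0+0+1+0+0+0+0+0+0+0 mod 2 = 1
  c[7] = d·G[:,7] = (10010111100)·(00001111111) mod 2 = 0+0+0+0+0+1+1+1+1+0+0 mod 2 = 0
  c[8] = d·G[:,8] = (10010111100)·(00001000000) mod 2 = 0+0+0+0+0+0+0+0+0+0+0 mod 2 = 0
  c[9] = d·G[:,9] = (10010111100)·(00000100000) mod 2 = 0+0+0+0+0+1+0+0+0+0+0 mod 2 = 1
  c[10] = d·G[:,10] = (10010111100)·(00000010000) mod 2 = 0+0+0+0+0+0+1+0+0+0+0 mod 2 = 1
  c[11] = d·G[:,11] = (10010111100)·(00000001000) mod 2 = 0+0+0+0+0+0+0+1+0+0+0 mod 2 = 1
  c[12] = d·G[:,12] = (10010111100)·(00000000100) mod 2 = 0+0+0+0+0+0+0+0+1+0+0 mod 2 = 1
  c[13] = d·G[:,13] = (10010111100)·(00000000010) mod 2 = 0+0+0+0+0+0+0+0+0+0+0 mod 2 = 0
  c[14] = d·G[:,14] = (10010111100)·(00000000001) mod 2 = 0+0+0+0+0+0+0+0+0+0+0 mod 2 = 0
Codeword = 001100100111100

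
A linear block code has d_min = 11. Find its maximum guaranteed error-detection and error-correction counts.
(a) Detection requires d_min ≥ e+1, so e ≤ d_min − 1 = 10.
(b) Correction requires d_min ≥ 2t+1, so t ≤ ⌊(d_min − 1)/2⌋ = ⌊10/2⌋ = 5.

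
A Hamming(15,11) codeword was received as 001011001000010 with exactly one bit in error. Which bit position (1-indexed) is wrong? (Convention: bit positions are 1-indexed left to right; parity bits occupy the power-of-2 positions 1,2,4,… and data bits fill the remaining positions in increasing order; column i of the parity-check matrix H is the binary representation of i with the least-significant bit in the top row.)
Syndrome s = H · r^T (mod 2), r = 001011001000010:
  s[0] = (101010101010101)·(001011001000010) mod 2 = 0+0+1+0+1+0+0+0+1+0+0+0+0+0+0 mod 2 = 1
  s[1] = (011001100110011)·(001011001000010) mod 2 = 0+0+1+0+0+1+0+0+0+0+0+0+0+1+0 mod 2 = 1
  s[2] = (000111100001111)·(001011001000010) mod 2 = 0+0+0+0+1+1+0+0+0+0+0+0+0+1+0 mod 2 = 1
  s[3] = (000000011111111)·(001011001000010) mod 2 = 0+0+0+0+0+0+0+0+1+0+0+0+0+1+0 mod 2 = 0
Syndrome = 1110
Column i of H is the binary representation of i, so the syndrome is the binary index of the flipped bit.
Read s = 1110 with s[0] as LSB: 1·2^0 + 1·2^1 + 1·2^2 + 0·2^3 = 7.
Error is at bit position 7.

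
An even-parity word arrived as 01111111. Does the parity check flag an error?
Sum of received bits: 0+1+1+1+1+1+1+1 = 7; 7 mod 2 = 1. Result is 1 ≠ 0 → error detected.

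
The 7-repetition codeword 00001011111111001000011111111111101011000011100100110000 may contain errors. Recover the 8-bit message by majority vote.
Split into 7-bit blocks and majority-vote each:
  block 1 = 0000101: 2 ones, 5 zeros → 0
  block 2 = 1111111: 7 ones, 0 zeros → 1
  block 3 = 0010000: 1 ones, 6 zeros → 0
  block 4 = 1111111: 7 ones, 0 zeros → 1
  block 5 = 1111101: 6 ones, 1 zeros → 1
  block 6 = 0110000: 2 ones, 5 zeros → 0
  block 7 = 1110010: 4 ones, 3 zeros → 1
  block 8 = 0110000: 2 ones, 5 zeros → 0
Decoded = 01011010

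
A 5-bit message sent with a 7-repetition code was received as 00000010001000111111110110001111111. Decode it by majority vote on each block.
Split into 7-bit blocks and majority-vote each:
  block 1 = 0000001: 1 ones, 6 zeros → 0
  block 2 = 0001000: 1 ones, 6 zeros → 0
  block 3 = 1111111: 7 ones, 0 zeros → 1
  block 4 = 1011000: 3 ones, 4 zeros → 0
  block 5 = 1111111: 7 ones, 0 zeros → 1
Decoded = 00101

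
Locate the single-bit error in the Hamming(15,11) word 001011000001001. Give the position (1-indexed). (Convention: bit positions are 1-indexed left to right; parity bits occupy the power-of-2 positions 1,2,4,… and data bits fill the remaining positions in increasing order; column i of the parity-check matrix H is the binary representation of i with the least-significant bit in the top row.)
Syndrome s = H · r^T (mod 2), r = 001011000001001:
  s[0] = (101010101010101)·(001011000001001) mod 2 = 0+0+1+0+1+0+0+0+0+0+0+0+0+0+1 mod 2 = 1
  s[1] = (011001100110011)·(001011000001001) mod 2 = 0+0+1+0+0+1+0+0+0+0+0+0+0+0+1 mod 2 = 1
  s[2] = (000111100001111)·(001011000001001) mod 2 = 0+0+0+0+1+1+0+0+0+0+0+1+0+0+1 mod 2 = 0
  s[3] = (000000011111111)·(001011000001001) mod 2 = 0+0+0+0+0+0+0+0+0+0+0+1+0+0+1 mod 2 = 0
Syndrome = 1100
Column i of H is the binary representation of i, so the syndrome is the binary index of the flipped bit.
Read s = 1100 with s[0] as LSB: 1·2^0 + 1·2^1 + 0·2^2 + 0·2^3 = 3.
Error is at bit position 3.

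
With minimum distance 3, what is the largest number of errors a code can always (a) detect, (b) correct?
(a) Detection requires d_min ≥ e+1, so e ≤ d_min − 1 = 2.
(b) Correction requires d_min ≥ 2t+1, so t ≤ ⌊(d_min − 1)/2⌋ = ⌊2/2⌋ = 1.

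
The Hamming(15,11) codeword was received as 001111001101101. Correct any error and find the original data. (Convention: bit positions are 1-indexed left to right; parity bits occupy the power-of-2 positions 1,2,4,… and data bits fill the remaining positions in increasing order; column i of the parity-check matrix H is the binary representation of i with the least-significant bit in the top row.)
Syndrome s = H · r^T (mod 2), r = 001111001101101:
  s[0] = (101010101010101)·(001111001101101) mod 2 = 0+0+1+0+1+0+0+0+1+0+0+0+1+0+1 mod 2 = 1
  s[1] = (011001100110011)·(001111001101101) mod 2 = 0+0+1+0+0+1+0+0+0+1+0+0+0+0+1 mod 2 = 0
  s[2] = (000111100001111)·(001111001101101) mod 2 = 0+0+0+1+1+1+0+0+0+0+0+1+1+0+1 mod 2 = 0
  s[3] = (000000011111111)·(001111001101101) mod 2 = 0+0+0+0+0+0+0+0+1+1+0+1+1+0+1 mod 2 = 1
Syndrome = 1001
Column 9 of H equals this syndrome → error at bit 9 (1-indexed).
Flip bit 9: 001111001101101 → 001111000101101
Extract data bits at positions {3,5,6,7,9,10,11,12,13,14,15}: 11100101101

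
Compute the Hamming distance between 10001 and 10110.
XOR = 00111, count of 1s = 3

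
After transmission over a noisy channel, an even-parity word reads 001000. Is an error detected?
Sum of received bits: 0+0+1+0+0+0 = 1; 1 mod 2 = 1. Result is 1 ≠ 0 → error detected.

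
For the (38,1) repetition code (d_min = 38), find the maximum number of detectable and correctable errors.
Detection only: up to d_min − 1 = 37 errors.
Correction: up to ⌊(d_min − 1)/2⌋ = ⌊37/2⌋ = 18 errors.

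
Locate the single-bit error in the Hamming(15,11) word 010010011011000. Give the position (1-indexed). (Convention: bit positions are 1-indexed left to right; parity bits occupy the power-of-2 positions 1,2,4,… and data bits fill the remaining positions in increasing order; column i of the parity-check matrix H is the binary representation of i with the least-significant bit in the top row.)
Syndrome s = H · r^T (mod 2), r = 010010011011000:
  s[0] = (101010101010101)·(010010011011000) mod 2 = 0+0+0+0+1+0+0+0+1+0+1+0+0+0+0 mod 2 = 1
  s[1] = (011001100110011)·(010010011011000) mod 2 = 0+1+0+0+0+0+0+0+0+0+1+0+0+0+0 mod 2 = 0
  s[2] = (000111100001111)·(010010011011000) mod 2 = 0+0+0+0+1+0+0+0+0+0+0+1+0+0+0 mod 2 = 0
  s[3] = (000000011111111)·(010010011011000) mod 2 = 0+0+0+0+0+0+0+1+1+0+1+1+0+0+0 mod 2 = 0
Syndrome = 1000
Column i of H is the binary representation of i, so the syndrome is the binary index of the flipped bit.
Read s = 1000 with s[0] as LSB: 1·2^0 + 0·2^1 + 0·2^2 + 0·2^3 = 1.
Error is at bit position 1.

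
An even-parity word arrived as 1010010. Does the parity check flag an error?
Sum of received bits: 1+0+1+0+0+1+0 = 3; 3 mod 2 = 1. Result is 1 ≠ 0 → error detected.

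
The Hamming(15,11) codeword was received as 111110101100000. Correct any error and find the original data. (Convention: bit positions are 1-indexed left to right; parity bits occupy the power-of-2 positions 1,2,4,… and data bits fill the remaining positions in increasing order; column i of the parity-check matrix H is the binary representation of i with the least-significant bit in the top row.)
Syndrome s = H · r^T (mod 2), r = 111110101100000:
  s[0] = (101010101010101)·(111110101100000) mod 2 = 1+0+1+0+1+0+1+0+1+0+0+0+0+0+0 mod 2 = 1
  s[1] = (011001100110011)·(111110101100000) mod 2 = 0+1+1+0+0+0+1+0+0+1+0+0+0+0+0 mod 2 = 0
  s[2] = (000111100001111)·(111110101100000) mod 2 = 0+0+0+1+1+0+1+0+0+0+0+0+0+0+0 mod 2 = 1
  s[3] = (000000011111111)·(111110101100000) mod 2 = 0+0+0+0+0+0+0+0+1+1+0+0+0+0+0 mod 2 = 0
Syndrome = 1010
Column 5 of H equals this syndrome → error at bit 5 (1-indexed).
Flip bit 5: 111110101100000 → 111100101100000
Extract data bits at positions {3,5,6,7,9,10,11,12,13,14,15}: 10011100000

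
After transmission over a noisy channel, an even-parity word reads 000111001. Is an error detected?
Sum of received bits: 0+0+0+1+1+1+0+0+1 = 4; 4 mod 2 = 0. Result is 0 → no error detected.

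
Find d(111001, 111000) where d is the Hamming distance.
XOR = 000001, count of 1s = 1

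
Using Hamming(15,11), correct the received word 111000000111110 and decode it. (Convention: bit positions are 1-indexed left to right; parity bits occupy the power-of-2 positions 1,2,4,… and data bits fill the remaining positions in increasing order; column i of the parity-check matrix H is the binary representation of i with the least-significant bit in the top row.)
Syndrome s = H · r^T (mod 2), r = 111000000111110:
  s[0] = (101010101010101)·(111000000111110) mod 2 = 1+0+1+0+0+0+0+0+0+0+1+0+1+0+0 mod 2 = 0
  s[1] = (011001100110011)·(111000000111110) mod 2 = 0+1+1+0+0+0+0+0+0+1+1+0+0+1+0 mod 2 = 1
  s[2] = (000111100001111)·(111000000111110) mod 2 = 0+0+0+0+0+0+0+0+0+0+0+1+1+1+0 mod 2 = 1
  s[3] = (000000011111111)·(111000000111110) mod 2 = 0+0+0+0+0+0+0+0+0+1+1+1+1+1+0 mod 2 = 1
Syndrome = 0111
Column 14 of H equals this syndrome → error at bit 14 (1-indexed).
Flip bit 14: 111000000111110 → 111000000111100
Extract data bits at positions {3,5,6,7,9,10,11,12,13,14,15}: 10000111100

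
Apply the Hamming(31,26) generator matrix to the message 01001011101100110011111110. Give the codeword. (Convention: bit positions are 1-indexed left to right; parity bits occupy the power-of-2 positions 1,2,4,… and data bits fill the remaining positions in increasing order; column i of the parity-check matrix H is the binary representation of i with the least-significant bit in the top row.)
Codeword c = d · G (mod 2), d = 01001011101100110011111110:
  c[0] = d·G[:,0] = (01001011101100110011111110)·(11011010101101010101010101) mod 2 = 0+1+0+0+1+0+1+0+1+0+1+1+0+0+0+1+0+0+0+1+0+1+0+1+0+0 mod 2 = 0
  c[1] = d·G[:,1] = (01001011101100110011111110)·(10110110011011001100110011) mod 2 = 0+0+0+0+0+0+1+0+0+0+1+0+0+0+0+0+0+0+0+0+1+1+0+0+1+0 mod 2 = 1
  c[2] = d·G[:,2] = (01001011101100110011111110)·(10000000000000000000000000) mod 2 = 0+0+0+0+0+0+0+0+0+0+0+0+0+0+0+0+0+0+0+0+0+0+0+0+0+0 mod 2 = 0
  c[3] = d·G[:,3] = (01001011101100110011111110)·(01110001111000111100001111) mod 2 = 0+1+0+0+0+0+0+1+1+0+1+0+0+0+1+1+0+0+0+0+0+0+1+1+1+0 mod 2 = 1
  c[4] = d·G[:,4] = (01001011101100110011111110)·(01000000000000000000000000) mod 2 = 0+1+0+0+0+0+0+0+0+0+0+0+0+0+0+0+0+0+0+0+0+0+0+0+0+0 mod 2 = 1
  c[5] = d·G[:,5] = (01001011101100110011111110)·(00100000000000000000000000) mod 2 = 0+0+0+0+0+0+0+0+0+0+0+0+0+0+0+0+0+0+0+0+0+0+0+0+0+0 mod 2 = 0
  c[6] = d·G[:,6] = (01001011101100110011111110)·(00010000000000000000000000) mod 2 = 0+0+0+0+0+0+0+0+0+0+0+0+0+0+0+0+0+0+0+0+0+0+0+0+0+0 mod 2 = 0
  c[7] = d·G[:,7] = (01001011101100110011111110)·(00001111111000000011111111) mod 2 = 0+0+0+0+1+0+1+1+1+0+1+0+0+0+0+0+0+0+1+1+1+1+1+1+1+0 mod 2 = 0
  c[8] = d·G[:,8] = (01001011101100110011111110)·(00001000000000000000000000) mod 2 = 0+0+0+0+1+0+0+0+0+0+0+0+0+0+0+0+0+0+0+0+0+0+0+0+0+0 mod 2 = 1
  c[9] = d·G[:,9] = (01001011101100110011111110)·(00000100000000000000000000) mod 2 = 0+0+0+0+0+0+0+0+0+0+0+0+0+0+0+0+0+0+0+0+0+0+0+0+0+0 mod 2 = 0
  c[10] = d·G[:,10] = (01001011101100110011111110)·(00000010000000000000000000) mod 2 = 0+0+0+0+0+0+1+0+0+0+0+0+0+0+0+0+0+0+0+0+0+0+0+0+0+0 mod 2 = 1
  c[11] = d·G[:,11] = (01001011101100110011111110)·(00000001000000000000000000) mod 2 = 0+0+0+0+0+0+0+1+0+0+0+0+0+0+0+0+0+0+0+0+0+0+0+0+0+0 mod 2 = 1
  c[12] = d·G[:,12] = (01001011101100110011111110)·(00000000100000000000000000) mod 2 = 0+0+0+0+0+0+0+0+1+0+0+0+0+0+0+0+0+0+0+0+0+0+0+0+0+0 mod 2 = 1
  c[13] = d·G[:,13] = (01001011101100110011111110)·(00000000010000000000000000) mod 2 = 0+0+0+0+0+0+0+0+0+0+0+0+0+0+0+0+0+0+0+0+0+0+0+0+0+0 mod 2 = 0
  c[14] = d·G[:,14] = (01001011101100110011111110)·(00000000001000000000000000) mod 2 = 0+0+0+0+0+0+0+0+0+0+1+0+0+0+0+0+0+0+0+0+0+0+0+0+0+0 mod 2 = 1
  c[15] = d·G[:,15] = (01001011101100110011111110)·(00000000000111111111111111) mod 2 = 0+0+0+0+0+0+0+0+0+0+0+1+0+0+1+1+0+0+1+1+1+1+1+1+1+0 mod 2 = 0
  c[16] = d·G[:,16] = (01001011101100110011111110)·(00000000000100000000000000) mod 2 = 0+0+0+0+0+0+0+0+0+0+0+1+0+0+0+0+0+0+0+0+0+0+0+0+0+0 mod 2 = 1
  c[17] = d·G[:,17] = (01001011101100110011111110)·(00000000000010000000000000) mod 2 = 0+0+0+0+0+0+0+0+0+0+0+0+0+0+0+0+0+0+0+0+0+0+0+0+0+0 mod 2 = 0
  c[18] = d·G[:,18] = (01001011101100110011111110)·(00000000000001000000000000) mod 2 = 0+0+0+0+0+0+0+0+0+0+0+0+0+0+0+0+0+0+0+0+0+0+0+0+0+0 mod 2 = 0
  c[19] = d·G[:,19] = (01001011101100110011111110)·(00000000000000100000000000) mod 2 = 0+0+0+0+0+0+0+0+0+0+0+0+0+0+1+0+0+0+0+0+0+0+0+0+0+0 mod 2 = 1
  c[20] = d·G[:,20] = (01001011101100110011111110)·(00000000000000010000000000) mod 2 = 0+0+0+0+0+0+0+0+0+0+0+0+0+0+0+1+0+0+0+0+0+0+0+0+0+0 mod 2 = 1
  c[21] = d·G[:,21] = (01001011101100110011111110)·(00000000000000001000000000) mod 2 = 0+0+0+0+0+0+0+0+0+0+0+0+0+0+0+0+0+0+0+0+0+0+0+0+0+0 mod 2 = 0
  c[22] = d·G[:,22] = (01001011101100110011111110)·(00000000000000000100000000) mod 2 = 0+0+0+0+0+0+0+0+0+0+0+0+0+0+0+0+0+0+0+0+0+0+0+0+0+0 mod 2 = 0
  c[23] = d·G[:,23] = (01001011101100110011111110)·(00000000000000000010000000) mod 2 = 0+0+0+0+0+0+0+0+0+0+0+0+0+0+0+0+0+0+1+0+0+0+0+0+0+0 mod 2 = 1
  c[24] = d·G[:,24] = (01001011101100110011111110)·(00000000000000000001000000) mod 2 = 0+0+0+0+0+0+0+0+0+0+0+0+0+0+0+0+0+0+0+1+0+0+0+0+0+0 mod 2 = 1
  c[25] = d·G[:,25] = (01001011101100110011111110)·(00000000000000000000100000) mod 2 = 0+0+0+0+0+0+0+0+0+0+0+0+0+0+0+0+0+0+0+0+1+0+0+0+0+0 mod 2 = 1
  c[26] = d·G[:,26] = (01001011101100110011111110)·(00000000000000000000010000) mod 2 = 0+0+0+0+0+0+0+0+0+0+0+0+0+0+0+0+0+0+0+0+0+1+0+0+0+0 mod 2 = 1
  c[27] = d·G[:,27] = (01001011101100110011111110)·(00000000000000000000001000) mod 2 = 0+0+0+0+0+0+0+0+0+0+0+0+0+0+0+0+0+0+0+0+0+0+1+0+0+0 mod 2 = 1
  c[28] = d·G[:,28] = (01001011101100110011111110)·(00000000000000000000000100) mod 2 = 0+0+0+0+0+0+0+0+0+0+0+0+0+0+0+0+0+0+0+0+0+0+0+1+0+0 mod 2 = 1
  c[29] = d·G[:,29] = (01001011101100110011111110)·(00000000000000000000000010) mod 2 = 0+0+0+0+0+0+0+0+0+0+0+0+0+0+0+0+0+0+0+0+0+0+0+0+1+0 mod 2 = 1
  c[30] = d·G[:,30] = (01001011101100110011111110)·(00000000000000000000000001) mod 2 = 0+0+0+0+0+0+0+0+0+0+0+0+0+0+0+0+0+0+0+0+0+0+0+0+0+0 mod 2 = 0
Codeword = 0101100010111010100110011111110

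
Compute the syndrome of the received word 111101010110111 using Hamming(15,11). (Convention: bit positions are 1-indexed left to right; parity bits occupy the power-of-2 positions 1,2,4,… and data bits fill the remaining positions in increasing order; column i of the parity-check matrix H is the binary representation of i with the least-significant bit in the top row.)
Syndrome s = H · r^T (mod 2), r = 111101010110111:
  s[0] = (101010101010101)·(111101010110111) mod 2 = 1+0+1+0+0+0+0+0+0+0+1+0+1+0+1 mod 2 = 1
  s[1] = (011001100110011)·(111101010110111) mod 2 = 0+1+1+0+0+1+0+0+0+1+1+0+0+1+1 mod 2 = 1
  s[2] = (000111100001111)·(111101010110111) mod 2 = 0+0+0+1+0+1+0+0+0+0+0+0+1+1+1 mod 2 = 1
  s[3] = (000000011111111)·(111101010110111) mod 2 = 0+0+0+0+0+0+0+1+0+1+1+0+1+1+1 mod 2 = 0
Syndrome = 1110
Non-zero syndrome: error at position 7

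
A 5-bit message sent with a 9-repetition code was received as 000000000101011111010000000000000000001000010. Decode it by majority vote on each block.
Split into 9-bit blocks and majority-vote each:
  block 1 = 000000000: 0 ones, 9 zeros → 0
  block 2 = 101011111: 7 ones, 2 zeros → 1
  block 3 = 010000000: 1 ones, 8 zeros → 0
  block 4 = 000000000: 0 ones, 9 zeros → 0
  block 5 = 001000010: 2 ones, 7 zeros → 0
Decoded = 01000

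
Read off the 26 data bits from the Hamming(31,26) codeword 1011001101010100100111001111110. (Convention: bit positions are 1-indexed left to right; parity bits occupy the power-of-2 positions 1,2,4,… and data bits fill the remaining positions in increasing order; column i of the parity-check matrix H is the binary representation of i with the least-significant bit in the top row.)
Parity bits occupy power-of-2 positions; data bits are at positions {3,5,6,7,9,10,11,12,13,14,15,17,18,19,20,21,22,23,24,25,26,27,28,29,30,31} (1-indexed).
Extract: c[3]=1 c[5]=0 c[6]=0 c[7]=1 c[9]=0 c[10]=1 c[11]=0 c[12]=1 c[13]=0 c[14]=1 c[15]=0 c[17]=1 c[18]=0 c[19]=0 c[20]=1 c[21]=1 c[22]=1 c[23]=0 c[24]=0 c[25]=1 c[26]=1 c[27]=1 c[28]=1 c[29]=1 c[30]=1 c[31]=0
Data = 10010101010100111001111110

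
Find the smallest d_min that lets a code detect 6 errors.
Detecting e errors requires d_min ≥ e + 1 = 6 + 1 = 7.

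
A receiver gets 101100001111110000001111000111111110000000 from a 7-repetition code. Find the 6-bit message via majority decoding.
Split into 7-bit blocks and majority-vote each:
  block 1 = 1011000: 3 ones, 4 zeros → 0
  block 2 = 0111111: 6 ones, 1 zeros → 1
  block 3 = 0000001: 1 ones, 6 zeros → 0
  block 4 = 1110001: 4 ones, 3 zeros → 1
  block 5 = 1111111: 7 ones, 0 zeros → 1
  block 6 = 0000000: 0 ones, 7 zeros → 0
Decoded = 010110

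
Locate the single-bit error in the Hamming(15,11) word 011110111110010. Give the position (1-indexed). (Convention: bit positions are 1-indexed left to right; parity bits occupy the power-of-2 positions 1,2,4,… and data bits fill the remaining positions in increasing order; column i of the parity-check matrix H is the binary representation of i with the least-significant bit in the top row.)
Syndrome s = H · r^T (mod 2), r = 011110111110010:
  s[0] = (101010101010101)·(011110111110010) mod 2 = 0+0+1+0+1+0+1+0+1+0+1+0+0+0+0 mod 2 = 1
  s[1] = (011001100110011)·(011110111110010) mod 2 = 0+1+1+0+0+0+1+0+0+1+1+0+0+1+0 mod 2 = 0
  s[2] = (000111100001111)·(011110111110010) mod 2 = 0+0+0+1+1+0+1+0+0+0+0+0+0+1+0 mod 2 = 0
  s[3] = (000000011111111)·(011110111110010) mod 2 = 0+0+0+0+0+0+0+1+1+1+1+0+0+1+0 mod 2 = 1
Syndrome = 1001
Column i of H is the binary representation of i, so the syndrome is the binary index of the flipped bit.
Read s = 1001 with s[0] as LSB: 1·2^0 + 0·2^1 + 0·2^2 + 1·2^3 = 9.
Error is at bit position 9.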